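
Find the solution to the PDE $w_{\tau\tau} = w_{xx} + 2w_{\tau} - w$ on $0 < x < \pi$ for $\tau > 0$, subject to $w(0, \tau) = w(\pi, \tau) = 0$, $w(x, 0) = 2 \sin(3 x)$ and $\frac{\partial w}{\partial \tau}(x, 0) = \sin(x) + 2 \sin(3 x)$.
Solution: Substitute $w = e^{\tau}u$, i.e. $u = e^{-\tau}w$.
By the product rule, $w_{\tau} = e^{\tau}(u_{\tau} + u)$, $w_{\tau\tau} = e^{\tau}(u_{\tau\tau} + 2u_{\tau} + u)$, $w_{xx} = e^{\tau}u_{xx}$.
Substituting into the PDE and dividing by $e^{\tau}$: $u_{\tau\tau} + 2u_{\tau} + u = u_{xx} + 2(u_{\tau} + u) - u$.
The lower-order terms cancel, leaving the standard wave equation $u_{\tau\tau} = u_{xx}$.
Initial data for $u$: $u(x,0) = w(x,0) = 2 \sin(3 x)$; $u_{\tau}(x,0) = w_{\tau}(x,0) - w(x,0) = \sin(x)$. The boundary conditions carry over: $u(0,\tau) = u(\pi,\tau) = 0$.
Solve for $u$:
  Using separation of variables $u = X(x)T(\tau)$:
  Eigenfunctions: $\sin(nx)$, $n = 1, 2, 3, \ldots$
  General solution: $u(x, \tau) = \sum [A_n \cos(n \tau) + B_n \sin(n \tau)] \sin(nx)$
  From $u(x,0) = 2 \sin(3 x)$: $A_3=2$. From $u_{\tau}(x,0) = \sin(x)$, using $u_{\tau}(x,0) = \sum \omega_n B_n \sin(nx)$ with $\omega_n = n$: $B_1 = 1/1 = 1$.
Hence $u(x,\tau) = \sin(x) \sin(\tau) + 2 \sin(3 x) \cos(3 \tau)$.
Transform back: $w(x,\tau) = e^{\tau}u(x,\tau)$.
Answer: $w(x, \tau) = e^{\tau} \sin(\tau) \sin(x) + 2 e^{\tau} \sin(3 x) \cos(3 \tau)$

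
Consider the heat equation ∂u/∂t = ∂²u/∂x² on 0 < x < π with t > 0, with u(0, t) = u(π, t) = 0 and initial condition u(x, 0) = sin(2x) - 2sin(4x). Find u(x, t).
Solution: Using separation of variables u = X(x)T(t):
Eigenfunctions: sin(nx), n = 1, 2, 3, ...
General solution: u(x, t) = Σ c_n sin(nx) exp(-n² t)
Matching u(x,0) = sin(2x) - 2sin(4x) term by term: c_2=1, c_4=-2.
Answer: u(x, t) = exp(-4t)sin(2x) - 2exp(-16t)sin(4x)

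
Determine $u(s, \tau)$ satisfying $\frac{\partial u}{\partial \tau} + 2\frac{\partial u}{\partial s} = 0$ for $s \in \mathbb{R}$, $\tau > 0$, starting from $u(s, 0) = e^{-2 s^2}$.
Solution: By method of characteristics (waves move right with speed 2):
Along characteristics $s - 2\tau =$ const, $u$ is constant, so $u(s,\tau) = f(s - 2\tau)$ with $f = u( \cdot , 0)$.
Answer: $u(s, \tau) = e^{-2 (-2 \tau + s)^2}$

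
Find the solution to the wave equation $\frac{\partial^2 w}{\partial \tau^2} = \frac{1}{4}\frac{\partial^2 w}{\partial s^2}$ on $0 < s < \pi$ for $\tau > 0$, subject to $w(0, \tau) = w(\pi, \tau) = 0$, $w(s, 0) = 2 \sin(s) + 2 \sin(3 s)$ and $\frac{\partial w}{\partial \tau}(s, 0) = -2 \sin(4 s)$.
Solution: Separating variables: $w = \sum [A_n \cos(\omega_n \tau) + B_n \sin(\omega_n \tau)] \sin(ns)$, $\omega_n = n/2$. From ICs ($B_n$ = velocity coefficient / $\omega_n$): $A_1=2, A_3=2, B_4=-1$.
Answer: $w(s, \tau) = - \sin(2 \tau) \sin(4 s) + 2 \sin(s) \cos(\tau/2) + 2 \sin(3 s) \cos(3 \tau/2)$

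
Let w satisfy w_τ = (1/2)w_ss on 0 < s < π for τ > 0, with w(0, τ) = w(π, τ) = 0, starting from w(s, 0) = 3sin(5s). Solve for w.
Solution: Using separation of variables w = X(s)T(τ):
Eigenfunctions: sin(ns), n = 1, 2, 3, ...
General solution: w(s, τ) = Σ c_n sin(ns) exp(-n² τ/2)
Matching w(s,0) = 3sin(5s) term by term: c_5=3.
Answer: w(s, τ) = 3exp(-25τ/2)sin(5s)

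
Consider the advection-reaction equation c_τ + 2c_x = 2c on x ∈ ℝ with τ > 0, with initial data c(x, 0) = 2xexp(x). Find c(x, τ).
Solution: Substitute c = exp(x)u, i.e. u = exp(-x)c.
By the product rule, c_x = exp(x)(u_x + u), c_τ = exp(x)u_τ.
Substituting into the PDE and dividing by exp(x): u_τ + 2(u_x + u) = 2u.
The lower-order terms cancel, leaving the standard advection equation u_τ + 2u_x = 0.
Initial data for u: u(x,0) = exp(-x)c(x,0) = 2x.
Solve for u:
  By method of characteristics (waves move right with speed 2):
  Along characteristics x - 2τ = const, u is constant, so u(x,τ) = f(x - 2τ) with f = u(·, 0).
Hence u(x,τ) = 2x - 4τ.
Transform back: c(x,τ) = exp(x)u(x,τ).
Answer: c(x, τ) = 2xexp(x) - 4τexp(x)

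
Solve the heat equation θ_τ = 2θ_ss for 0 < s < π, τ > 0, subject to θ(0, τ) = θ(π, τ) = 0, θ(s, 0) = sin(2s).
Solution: Separating variables: θ = Σ c_n exp(-2n²τ) sin(ns). From θ(s,0) = sin(2s): c_2=1.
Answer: θ(s, τ) = exp(-8τ)sin(2s)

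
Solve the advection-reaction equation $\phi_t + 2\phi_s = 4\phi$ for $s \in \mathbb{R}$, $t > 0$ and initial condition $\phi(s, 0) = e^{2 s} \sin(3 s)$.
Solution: Substitute $\phi = e^{2s}u$, i.e. $u = e^{-2s}\phi$.
By the product rule, $\phi_s = e^{2s}(u_s + 2u)$, $\phi_t = e^{2s}u_t$.
Substituting into the PDE and dividing by $e^{2s}$: $u_t + 2(u_s + 2u) = 4u$.
The lower-order terms cancel, leaving the standard advection equation $u_t + 2u_s = 0$.
Initial data for $u$: $u(s,0) = e^{-2s}\phi(s,0) = \sin(3 s)$.
Solve for $u$:
  By method of characteristics (waves move right with speed 2):
  Along characteristics $s - 2t =$ const, $u$ is constant, so $u(s,t) = f(s - 2t)$ with $f = u( \cdot , 0)$.
Hence $u(s,t) = \sin(3 s - 6 t)$.
Transform back: $\phi(s,t) = e^{2s}u(s,t)$.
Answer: $\phi(s, t) = e^{2 s} \sin(3 s - 6 t)$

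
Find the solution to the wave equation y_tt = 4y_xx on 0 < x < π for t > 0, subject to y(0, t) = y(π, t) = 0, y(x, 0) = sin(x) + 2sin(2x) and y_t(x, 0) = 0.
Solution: Using separation of variables y = X(x)T(t):
Eigenfunctions: sin(nx), n = 1, 2, 3, ...
General solution: y(x, t) = Σ [A_n cos(2n t) + B_n sin(2n t)] sin(nx)
From y(x,0) = sin(x) + 2sin(2x): A_1=1, A_2=2. From y_t(x,0) = 0: all B_n = 0.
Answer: y(x, t) = sin(x)cos(2t) + 2sin(2x)cos(4t)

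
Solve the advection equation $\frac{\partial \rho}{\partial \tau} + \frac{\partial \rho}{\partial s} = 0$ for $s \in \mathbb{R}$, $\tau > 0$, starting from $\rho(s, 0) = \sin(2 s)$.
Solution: By method of characteristics (waves move right with speed 1):
Along characteristics $s - \tau =$ const, $\rho$ is constant, so $\rho(s,\tau) = f(s - \tau)$ with $f = \rho( \cdot , 0)$.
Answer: $\rho(s, \tau) = - \sin(2 \tau - 2 s)$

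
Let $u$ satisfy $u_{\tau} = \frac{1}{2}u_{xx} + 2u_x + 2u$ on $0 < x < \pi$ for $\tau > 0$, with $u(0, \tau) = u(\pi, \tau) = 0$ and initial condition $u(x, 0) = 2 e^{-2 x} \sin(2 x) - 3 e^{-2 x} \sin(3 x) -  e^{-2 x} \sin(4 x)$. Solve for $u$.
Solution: Substitute $u = e^{-2x}w$, i.e. $w = e^{2x}u$.
By the product rule, $u_x = e^{-2x}(w_x - 2w)$, $u_{xx} = e^{-2x}(w_{xx} - 4w_x + 4w)$, $u_{\tau} = e^{-2x}w_{\tau}$.
Substituting into the PDE and dividing by $e^{-2x}$: $w_{\tau} = \frac{1}{2}(w_{xx} - 4w_x + 4w) + 2(w_x - 2w) + 2w$.
The lower-order terms cancel, leaving the standard heat equation $w_{\tau} = \frac{1}{2}w_{xx}$.
Initial data for $w$: $w(x,0) = e^{2x}u(x,0) = 2 \sin(2 x) - 3 \sin(3 x) - \sin(4 x)$. The boundary conditions carry over: $w(0,\tau) = w(\pi,\tau) = 0$.
Solve for $w$:
  Using separation of variables $w = X(x)T(\tau)$:
  Eigenfunctions: $\sin(nx)$, $n = 1, 2, 3, \ldots$
  General solution: $w(x, \tau) = \sum c_n \sin(nx) e^{-n^2 \tau/2}$
  Matching $w(x,0) = 2 \sin(2 x) - 3 \sin(3 x) - \sin(4 x)$ term by term: $c_2=2, c_3=-3, c_4=-1$.
Hence $w(x,\tau) = 2 e^{-2 \tau} \sin(2 x) - e^{-8 \tau} \sin(4 x) - 3 e^{-9 \tau/2} \sin(3 x)$.
Transform back: $u(x,\tau) = e^{-2x}w(x,\tau)$.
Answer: $u(x, \tau) = 2 e^{-2 \tau} e^{-2 x} \sin(2 x) -  e^{-8 \tau} e^{-2 x} \sin(4 x) - 3 e^{-9 \tau/2} e^{-2 x} \sin(3 x)$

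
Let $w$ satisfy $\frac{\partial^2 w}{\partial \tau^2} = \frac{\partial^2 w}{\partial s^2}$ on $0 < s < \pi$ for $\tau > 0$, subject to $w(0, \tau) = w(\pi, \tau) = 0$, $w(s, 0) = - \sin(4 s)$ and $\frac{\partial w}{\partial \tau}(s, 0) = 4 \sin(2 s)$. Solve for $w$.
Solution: Using separation of variables $w = X(s)T(\tau)$:
Eigenfunctions: $\sin(ns)$, $n = 1, 2, 3, \ldots$
General solution: $w(s, \tau) = \sum [A_n \cos(n \tau) + B_n \sin(n \tau)] \sin(ns)$
From $w(s,0) = - \sin(4 s)$: $A_4=-1$. From $w_{\tau}(s,0) = 4 \sin(2 s)$, using $w_{\tau}(s,0) = \sum \omega_n B_n \sin(ns)$ with $\omega_n = n$: $B_2 = 4/2 = 2$.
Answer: $w(s, \tau) = 2 \sin(2 \tau) \sin(2 s) -  \sin(4 s) \cos(4 \tau)$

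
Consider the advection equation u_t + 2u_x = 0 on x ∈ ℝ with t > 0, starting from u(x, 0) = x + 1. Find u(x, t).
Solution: By characteristics (dx/dt = 2), u(x,t) = f(x - 2t) with f = u(·, 0).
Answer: u(x, t) = -2t + x + 1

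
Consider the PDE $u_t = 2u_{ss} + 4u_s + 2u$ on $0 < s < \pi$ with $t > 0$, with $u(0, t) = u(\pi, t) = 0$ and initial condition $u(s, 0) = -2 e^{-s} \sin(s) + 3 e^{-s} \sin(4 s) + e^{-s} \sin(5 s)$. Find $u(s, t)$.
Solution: Substitute $u = e^{-s}w$.
Then $u_s = e^{-s}(w_s - w)$, $u_{ss} = e^{-s}(w_{ss} - 2w_s + w)$, $u_t = e^{-s}w_t$; substituting and dividing by $e^{-s}$, the lower-order terms cancel: $w_t = 2w_{ss}$ (standard heat equation).
Data for $w$: $w(s,0) = e^{s}u(s,0) = -2 \sin(s) + 3 \sin(4 s) + \sin(5 s)$. The boundary conditions carry over: $w(0,t) = w(\pi,t) = 0$.
Separating variables: $w = \sum c_n e^{-2n^2t} \sin(ns)$. From $w(s,0) = -2 \sin(s) + 3 \sin(4 s) + \sin(5 s)$: $c_1=-2, c_4=3, c_5=1$.
So $w(s,t) = -2 e^{-2 t} \sin(s) + 3 e^{-32 t} \sin(4 s) + e^{-50 t} \sin(5 s)$, and $u(s,t) = e^{-s}w(s,t)$.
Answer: $u(s, t) = -2 e^{-s} e^{-2 t} \sin(s) + 3 e^{-s} e^{-32 t} \sin(4 s) + e^{-s} e^{-50 t} \sin(5 s)$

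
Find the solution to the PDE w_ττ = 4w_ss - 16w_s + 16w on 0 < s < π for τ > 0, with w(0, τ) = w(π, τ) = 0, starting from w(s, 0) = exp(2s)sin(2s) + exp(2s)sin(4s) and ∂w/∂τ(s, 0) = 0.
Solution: Substitute w = exp(2s)u, i.e. u = exp(-2s)w.
By the product rule, w_s = exp(2s)(u_s + 2u), w_ss = exp(2s)(u_ss + 4u_s + 4u), w_ττ = exp(2s)u_ττ.
Substituting into the PDE and dividing by exp(2s): u_ττ = 4(u_ss + 4u_s + 4u) - 16(u_s + 2u) + 16u.
The lower-order terms cancel, leaving the standard wave equation u_ττ = 4u_ss.
Initial data for u: u(s,0) = exp(-2s)w(s,0) = sin(2s) + sin(4s); u_τ(s,0) = exp(-2s)w_τ(s,0) = 0. The boundary conditions carry over: u(0,τ) = u(π,τ) = 0.
Solve for u:
  Using separation of variables u = X(s)T(τ):
  Eigenfunctions: sin(ns), n = 1, 2, 3, ...
  General solution: u(s, τ) = Σ [A_n cos(2n τ) + B_n sin(2n τ)] sin(ns)
  From u(s,0) = sin(2s) + sin(4s): A_2=1, A_4=1. From u_τ(s,0) = 0: all B_n = 0.
Hence u(s,τ) = sin(2s)cos(4τ) + sin(4s)cos(8τ).
Transform back: w(s,τ) = exp(2s)u(s,τ).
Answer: w(s, τ) = exp(2s)sin(2s)cos(4τ) + exp(2s)sin(4s)cos(8τ)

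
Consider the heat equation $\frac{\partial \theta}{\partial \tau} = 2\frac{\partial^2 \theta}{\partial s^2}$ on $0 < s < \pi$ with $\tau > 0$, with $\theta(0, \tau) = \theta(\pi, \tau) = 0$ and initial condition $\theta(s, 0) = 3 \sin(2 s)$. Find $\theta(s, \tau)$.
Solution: Separating variables: $\theta = \sum c_n e^{-2n^2\tau} \sin(ns)$. From $\theta(s,0) = 3 \sin(2 s)$: $c_2=3$.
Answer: $\theta(s, \tau) = 3 e^{-8 \tau} \sin(2 s)$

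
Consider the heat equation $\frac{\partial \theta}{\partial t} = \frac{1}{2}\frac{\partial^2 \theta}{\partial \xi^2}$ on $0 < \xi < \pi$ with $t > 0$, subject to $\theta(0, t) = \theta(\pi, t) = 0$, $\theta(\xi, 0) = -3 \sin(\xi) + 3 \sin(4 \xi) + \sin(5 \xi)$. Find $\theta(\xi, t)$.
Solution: Separating variables: $\theta = \sum c_n e^{-n^2t/2} \sin(n\xi)$. From $\theta(\xi,0) = -3 \sin(\xi) + 3 \sin(4 \xi) + \sin(5 \xi)$: $c_1=-3, c_4=3, c_5=1$.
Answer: $\theta(\xi, t) = 3 e^{-8 t} \sin(4 \xi) - 3 e^{-t/2} \sin(\xi) + e^{-25 t/2} \sin(5 \xi)$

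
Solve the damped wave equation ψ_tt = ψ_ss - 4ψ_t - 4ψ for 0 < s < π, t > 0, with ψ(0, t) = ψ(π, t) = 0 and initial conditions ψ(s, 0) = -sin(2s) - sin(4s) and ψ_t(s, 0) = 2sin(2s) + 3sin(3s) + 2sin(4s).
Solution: Substitute ψ = exp(-2t)u, i.e. u = exp(2t)ψ.
By the product rule, ψ_t = exp(-2t)(u_t - 2u), ψ_tt = exp(-2t)(u_tt - 4u_t + 4u), ψ_ss = exp(-2t)u_ss.
Substituting into the PDE and dividing by exp(-2t): u_tt - 4u_t + 4u = u_ss - 4(u_t - 2u) - 4u.
The lower-order terms cancel, leaving the standard wave equation u_tt = u_ss.
Initial data for u: u(s,0) = ψ(s,0) = -sin(2s) - sin(4s); u_t(s,0) = ψ_t(s,0) + 2ψ(s,0) = 3sin(3s). The boundary conditions carry over: u(0,t) = u(π,t) = 0.
Solve for u:
  Using separation of variables u = X(s)T(t):
  Eigenfunctions: sin(ns), n = 1, 2, 3, ...
  General solution: u(s, t) = Σ [A_n cos(n t) + B_n sin(n t)] sin(ns)
  From u(s,0) = -sin(2s) - sin(4s): A_2=-1, A_4=-1. From u_t(s,0) = 3sin(3s), using u_t(s,0) = Σ ω_n B_n sin(ns) with ω_n = n: B_3 = 3/3 = 1.
Hence u(s,t) = -sin(2s)cos(2t) + sin(3s)sin(3t) - sin(4s)cos(4t).
Transform back: ψ(s,t) = exp(-2t)u(s,t).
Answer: ψ(s, t) = -exp(-2t)sin(2s)cos(2t) + exp(-2t)sin(3s)sin(3t) - exp(-2t)sin(4s)cos(4t)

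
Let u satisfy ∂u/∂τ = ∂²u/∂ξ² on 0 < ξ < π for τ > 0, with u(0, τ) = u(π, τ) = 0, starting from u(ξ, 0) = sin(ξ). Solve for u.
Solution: Separating variables: u = Σ c_n exp(-n²τ) sin(nξ). From u(ξ,0) = sin(ξ): c_1=1.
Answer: u(ξ, τ) = exp(-τ)sin(ξ)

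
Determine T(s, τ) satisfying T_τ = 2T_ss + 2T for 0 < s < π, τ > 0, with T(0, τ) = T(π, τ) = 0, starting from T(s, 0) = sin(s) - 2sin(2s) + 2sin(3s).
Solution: Substitute T = exp(2τ)u, i.e. u = exp(-2τ)T.
By the product rule, T_τ = exp(2τ)(u_τ + 2u), T_ss = exp(2τ)u_ss.
Substituting into the PDE and dividing by exp(2τ): u_τ + 2u = 2u_ss + 2u.
The lower-order terms cancel, leaving the standard heat equation u_τ = 2u_ss.
Initial data for u: u(s,0) = T(s,0) = sin(s) - 2sin(2s) + 2sin(3s). The boundary conditions carry over: u(0,τ) = u(π,τ) = 0.
Solve for u:
  Using separation of variables u = X(s)G(τ):
  Eigenfunctions: sin(ns), n = 1, 2, 3, ...
  General solution: u(s, τ) = Σ c_n sin(ns) exp(-2n² τ)
  Matching u(s,0) = sin(s) - 2sin(2s) + 2sin(3s) term by term: c_1=1, c_2=-2, c_3=2.
Hence u(s,τ) = exp(-2τ)sin(s) - 2exp(-8τ)sin(2s) + 2exp(-18τ)sin(3s).
Transform back: T(s,τ) = exp(2τ)u(s,τ).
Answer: T(s, τ) = sin(s) - 2exp(-6τ)sin(2s) + 2exp(-16τ)sin(3s)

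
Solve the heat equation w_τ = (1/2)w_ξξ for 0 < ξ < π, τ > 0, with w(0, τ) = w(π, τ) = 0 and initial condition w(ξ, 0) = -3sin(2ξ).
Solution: Separating variables: w = Σ c_n exp(-n²τ/2) sin(nξ). From w(ξ,0) = -3sin(2ξ): c_2=-3.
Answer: w(ξ, τ) = -3exp(-2τ)sin(2ξ)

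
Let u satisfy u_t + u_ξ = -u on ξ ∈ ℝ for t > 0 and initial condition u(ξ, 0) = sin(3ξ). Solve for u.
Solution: Substitute u = exp(-t)w, i.e. w = exp(t)u.
By the product rule, u_t = exp(-t)(w_t - w), u_ξ = exp(-t)w_ξ.
Substituting into the PDE and dividing by exp(-t): w_t - w + w_ξ = -w.
The lower-order terms cancel, leaving the standard advection equation w_t + w_ξ = 0.
Initial data for w: w(ξ,0) = u(ξ,0) = sin(3ξ).
Solve for w:
  By method of characteristics (waves move right with speed 1):
  Along characteristics ξ - t = const, w is constant, so w(ξ,t) = f(ξ - t) with f = w(·, 0).
Hence w(ξ,t) = -sin(3t - 3ξ).
Transform back: u(ξ,t) = exp(-t)w(ξ,t).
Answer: u(ξ, t) = -exp(-t)sin(3t - 3ξ)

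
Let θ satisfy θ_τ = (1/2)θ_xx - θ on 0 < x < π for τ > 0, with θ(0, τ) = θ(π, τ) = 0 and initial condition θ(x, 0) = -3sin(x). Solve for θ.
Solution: Substitute θ = exp(-τ)u.
Then θ_τ = exp(-τ)(u_τ - u), θ_xx = exp(-τ)u_xx; substituting and dividing by exp(-τ), the lower-order terms cancel: u_τ = (1/2)u_xx (standard heat equation).
Data for u: u(x,0) = θ(x,0) = -3sin(x). The boundary conditions carry over: u(0,τ) = u(π,τ) = 0.
Separating variables: u = Σ c_n exp(-n²τ/2) sin(nx). From u(x,0) = -3sin(x): c_1=-3.
So u(x,τ) = -3exp(-τ/2)sin(x), and θ(x,τ) = exp(-τ)u(x,τ).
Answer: θ(x, τ) = -3exp(-3τ/2)sin(x)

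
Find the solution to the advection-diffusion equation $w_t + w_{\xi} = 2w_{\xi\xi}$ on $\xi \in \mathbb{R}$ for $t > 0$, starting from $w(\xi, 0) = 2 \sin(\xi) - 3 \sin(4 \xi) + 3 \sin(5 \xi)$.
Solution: Change to a moving frame: let $\eta = \xi - t$, $\sigma = t$ and write $w(\xi,t) = u(\eta,\sigma)$.
By the chain rule $w_t = u_{\sigma} - u_{\eta}$, $w_{\xi} = u_{\eta}$, $w_{\xi\xi} = u_{\eta\eta}$.
Then $w_t + w_{\xi} = u_{\sigma}$: the advection term cancels and the PDE becomes the heat equation $u_{\sigma} = 2u_{\eta\eta}$ on $\eta \in \mathbb{R}$.
Initial data: $u(\eta,0) = w(\eta,0) = 2 \sin(\eta) - 3 \sin(4 \eta) + 3 \sin(5 \eta)$.
On $\eta \in \mathbb{R}$ each mode satisfies $(\sin(n\eta))'' = -n^2 \sin(n\eta)$, so $e^{-2n^2\sigma} \sin(n\eta)$ solves the heat equation; by superposition $u(\eta,\sigma) = \sum c_n e^{-2n^2\sigma} \sin(n\eta)$.
Reading off the coefficients: $c_1=2, c_4=-3, c_5=3$, so $u(\eta,\sigma) = 2 e^{-2 \sigma} \sin(\eta) - 3 e^{-32 \sigma} \sin(4 \eta) + 3 e^{-50 \sigma} \sin(5 \eta)$.
Substituting back $\eta = \xi - t$, $\sigma = t$: $w(\xi,t) = u(\xi - t, t)$.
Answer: $w(\xi, t) = 2 e^{-2 t} \sin(\xi - t) - 3 e^{-32 t} \sin(4 \xi - 4 t) + 3 e^{-50 t} \sin(5 \xi - 5 t)$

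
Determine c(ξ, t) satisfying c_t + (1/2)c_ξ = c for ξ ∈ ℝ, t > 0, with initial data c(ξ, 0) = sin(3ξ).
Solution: Substitute c = exp(t)u, i.e. u = exp(-t)c.
By the product rule, c_t = exp(t)(u_t + u), c_ξ = exp(t)u_ξ.
Substituting into the PDE and dividing by exp(t): u_t + u + (1/2)u_ξ = u.
The lower-order terms cancel, leaving the standard advection equation u_t + (1/2)u_ξ = 0.
Initial data for u: u(ξ,0) = c(ξ,0) = sin(3ξ).
Solve for u:
  By method of characteristics (waves move right with speed 1/2):
  Along characteristics ξ - (1/2)t = const, u is constant, so u(ξ,t) = f(ξ - (1/2)t) with f = u(·, 0).
Hence u(ξ,t) = -sin(3t/2 - 3ξ).
Transform back: c(ξ,t) = exp(t)u(ξ,t).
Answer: c(ξ, t) = -exp(t)sin(3t/2 - 3ξ)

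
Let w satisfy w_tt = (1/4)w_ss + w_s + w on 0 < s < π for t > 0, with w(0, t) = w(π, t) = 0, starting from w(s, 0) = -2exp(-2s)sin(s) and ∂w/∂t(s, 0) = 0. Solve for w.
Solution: Substitute w = exp(-2s)u.
Then w_s = exp(-2s)(u_s - 2u), w_ss = exp(-2s)(u_ss - 4u_s + 4u), w_tt = exp(-2s)u_tt; substituting and dividing by exp(-2s), the lower-order terms cancel: u_tt = (1/4)u_ss (standard wave equation).
Data for u: u(s,0) = exp(2s)w(s,0) = -2sin(s); u_t(s,0) = exp(2s)w_t(s,0) = 0. The boundary conditions carry over: u(0,t) = u(π,t) = 0.
Separating variables: u = Σ [A_n cos(ω_n t) + B_n sin(ω_n t)] sin(ns), ω_n = n/2. From ICs: A_1=-2.
So u(s,t) = -2sin(s)cos(t/2), and w(s,t) = exp(-2s)u(s,t).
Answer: w(s, t) = -2exp(-2s)sin(s)cos(t/2)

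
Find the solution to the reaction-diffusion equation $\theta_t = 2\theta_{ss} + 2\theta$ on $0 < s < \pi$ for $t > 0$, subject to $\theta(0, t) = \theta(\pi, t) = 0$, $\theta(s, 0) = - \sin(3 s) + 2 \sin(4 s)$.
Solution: Substitute $\theta = e^{2t}u$.
Then $\theta_t = e^{2t}(u_t + 2u)$, $\theta_{ss} = e^{2t}u_{ss}$; substituting and dividing by $e^{2t}$, the lower-order terms cancel: $u_t = 2u_{ss}$ (standard heat equation).
Data for $u$: $u(s,0) = \theta(s,0) = - \sin(3 s) + 2 \sin(4 s)$. The boundary conditions carry over: $u(0,t) = u(\pi,t) = 0$.
Separating variables: $u = \sum c_n e^{-2n^2t} \sin(ns)$. From $u(s,0) = - \sin(3 s) + 2 \sin(4 s)$: $c_3=-1, c_4=2$.
So $u(s,t) = - e^{-18 t} \sin(3 s) + 2 e^{-32 t} \sin(4 s)$, and $\theta(s,t) = e^{2t}u(s,t)$.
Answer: $\theta(s, t) = - e^{-16 t} \sin(3 s) + 2 e^{-30 t} \sin(4 s)$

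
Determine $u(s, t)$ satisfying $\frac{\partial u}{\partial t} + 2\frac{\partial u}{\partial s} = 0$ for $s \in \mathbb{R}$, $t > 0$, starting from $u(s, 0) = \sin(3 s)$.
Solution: By characteristics ($ds/dt = 2$), $u(s,t) = f(s - 2t)$ with $f = u( \cdot , 0)$.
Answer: $u(s, t) = \sin(3 s - 6 t)$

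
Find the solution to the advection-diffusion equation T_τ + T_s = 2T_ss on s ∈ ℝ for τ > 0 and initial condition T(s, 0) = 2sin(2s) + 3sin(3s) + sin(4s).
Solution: Change to a moving frame: let η = s - τ, σ = τ and write T(s,τ) = u(η,σ).
By the chain rule T_τ = u_σ - u_η, T_s = u_η, T_ss = u_ηη.
Then T_τ + T_s = u_σ: the advection term cancels and the PDE becomes the heat equation u_σ = 2u_ηη on η ∈ ℝ.
Initial data: u(η,0) = T(η,0) = 2sin(2η) + 3sin(3η) + sin(4η).
On η ∈ ℝ each mode satisfies (sin(nη))″ = -n² sin(nη), so exp(-2n²σ) sin(nη) solves the heat equation; by superposition u(η,σ) = Σ c_n exp(-2n²σ) sin(nη).
Reading off the coefficients: c_2=2, c_3=3, c_4=1, so u(η,σ) = 2exp(-8σ)sin(2η) + 3exp(-18σ)sin(3η) + exp(-32σ)sin(4η).
Substituting back η = s - τ, σ = τ: T(s,τ) = u(s - τ, τ).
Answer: T(s, τ) = 2exp(-8τ)sin(2s - 2τ) + 3exp(-18τ)sin(3s - 3τ) + exp(-32τ)sin(4s - 4τ)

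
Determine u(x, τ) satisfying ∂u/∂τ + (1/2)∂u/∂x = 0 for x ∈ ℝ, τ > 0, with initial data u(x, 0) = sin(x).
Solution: By characteristics (dx/dτ = 1/2), u(x,τ) = f(x - (1/2)τ) with f = u(·, 0).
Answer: u(x, τ) = sin(x - τ/2)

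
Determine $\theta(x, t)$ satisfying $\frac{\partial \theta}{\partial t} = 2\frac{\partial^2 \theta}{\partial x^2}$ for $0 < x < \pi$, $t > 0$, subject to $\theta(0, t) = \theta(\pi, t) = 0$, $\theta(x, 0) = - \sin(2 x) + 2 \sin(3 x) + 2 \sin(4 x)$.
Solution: Separating variables: $\theta = \sum c_n e^{-2n^2t} \sin(nx)$. From $\theta(x,0) = - \sin(2 x) + 2 \sin(3 x) + 2 \sin(4 x)$: $c_2=-1, c_3=2, c_4=2$.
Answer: $\theta(x, t) = - e^{-8 t} \sin(2 x) + 2 e^{-18 t} \sin(3 x) + 2 e^{-32 t} \sin(4 x)$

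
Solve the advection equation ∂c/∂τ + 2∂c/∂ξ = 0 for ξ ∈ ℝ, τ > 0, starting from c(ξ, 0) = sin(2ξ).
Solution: By characteristics (dξ/dτ = 2), c(ξ,τ) = f(ξ - 2τ) with f = c(·, 0).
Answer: c(ξ, τ) = sin(2ξ - 4τ)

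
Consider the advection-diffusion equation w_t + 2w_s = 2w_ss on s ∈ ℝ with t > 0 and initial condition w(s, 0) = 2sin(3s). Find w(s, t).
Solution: Moving frame: η = s - 2t, σ = t, w = u(η,σ), so w_t = u_σ - 2u_η and w_ss = u_ηη.
Hence w_t + 2w_s = u_σ and the PDE becomes the heat equation u_σ = 2u_ηη on η ∈ ℝ.
Initial data: u(η,0) = w(η,0) = 2sin(3η). Each mode sin(nη) decays as exp(-2n²σ) on ℝ, so u(η,σ) = Σ c_n exp(-2n²σ) sin(nη) with c_3=2: u(η,σ) = 2exp(-18σ)sin(3η).
Substituting back: w(s,t) = u(s - 2t, t).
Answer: w(s, t) = 2exp(-18t)sin(3s - 6t)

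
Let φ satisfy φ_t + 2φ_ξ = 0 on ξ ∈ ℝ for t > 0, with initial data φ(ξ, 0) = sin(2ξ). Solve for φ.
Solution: By characteristics (dξ/dt = 2), φ(ξ,t) = f(ξ - 2t) with f = φ(·, 0).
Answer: φ(ξ, t) = -sin(4t - 2ξ)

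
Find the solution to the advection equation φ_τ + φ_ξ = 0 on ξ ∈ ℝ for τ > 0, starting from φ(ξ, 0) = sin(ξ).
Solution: By method of characteristics (waves move right with speed 1):
Along characteristics ξ - τ = const, φ is constant, so φ(ξ,τ) = f(ξ - τ) with f = φ(·, 0).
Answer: φ(ξ, τ) = sin(ξ - τ)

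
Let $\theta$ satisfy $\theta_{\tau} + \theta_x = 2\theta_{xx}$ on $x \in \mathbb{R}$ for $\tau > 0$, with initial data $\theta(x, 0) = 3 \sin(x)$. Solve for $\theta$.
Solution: Change to a moving frame: let $\eta = x - \tau$, $\sigma = \tau$ and write $\theta(x,\tau) = u(\eta,\sigma)$.
By the chain rule $\theta_{\tau} = u_{\sigma} - u_{\eta}$, $\theta_x = u_{\eta}$, $\theta_{xx} = u_{\eta\eta}$.
Then $\theta_{\tau} + \theta_x = u_{\sigma}$: the advection term cancels and the PDE becomes the heat equation $u_{\sigma} = 2u_{\eta\eta}$ on $\eta \in \mathbb{R}$.
Initial data: $u(\eta,0) = \theta(\eta,0) = 3 \sin(\eta)$.
On $\eta \in \mathbb{R}$ each mode satisfies $(\sin(n\eta))'' = -n^2 \sin(n\eta)$, so $e^{-2n^2\sigma} \sin(n\eta)$ solves the heat equation; by superposition $u(\eta,\sigma) = \sum c_n e^{-2n^2\sigma} \sin(n\eta)$.
Reading off the coefficients: $c_1=3$, so $u(\eta,\sigma) = 3 e^{-2 \sigma} \sin(\eta)$.
Substituting back $\eta = x - \tau$, $\sigma = \tau$: $\theta(x,\tau) = u(x - \tau, \tau)$.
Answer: $\theta(x, \tau) = -3 e^{-2 \tau} \sin(\tau - x)$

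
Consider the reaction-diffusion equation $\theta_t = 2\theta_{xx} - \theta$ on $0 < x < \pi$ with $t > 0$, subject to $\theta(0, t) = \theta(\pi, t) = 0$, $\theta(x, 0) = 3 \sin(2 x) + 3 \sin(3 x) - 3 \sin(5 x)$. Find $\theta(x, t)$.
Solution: Substitute $\theta = e^{-t}u$, i.e. $u = e^{t}\theta$.
By the product rule, $\theta_t = e^{-t}(u_t - u)$, $\theta_{xx} = e^{-t}u_{xx}$.
Substituting into the PDE and dividing by $e^{-t}$: $u_t - u = 2u_{xx} - u$.
The lower-order terms cancel, leaving the standard heat equation $u_t = 2u_{xx}$.
Initial data for $u$: $u(x,0) = \theta(x,0) = 3 \sin(2 x) + 3 \sin(3 x) - 3 \sin(5 x)$. The boundary conditions carry over: $u(0,t) = u(\pi,t) = 0$.
Solve for $u$:
  Using separation of variables $u = X(x)G(t)$:
  Eigenfunctions: $\sin(nx)$, $n = 1, 2, 3, \ldots$
  General solution: $u(x, t) = \sum c_n \sin(nx) e^{-2n^2 t}$
  Matching $u(x,0) = 3 \sin(2 x) + 3 \sin(3 x) - 3 \sin(5 x)$ term by term: $c_2=3, c_3=3, c_5=-3$.
Hence $u(x,t) = 3 e^{-8 t} \sin(2 x) + 3 e^{-18 t} \sin(3 x) - 3 e^{-50 t} \sin(5 x)$.
Transform back: $\theta(x,t) = e^{-t}u(x,t)$.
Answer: $\theta(x, t) = 3 e^{-9 t} \sin(2 x) + 3 e^{-19 t} \sin(3 x) - 3 e^{-51 t} \sin(5 x)$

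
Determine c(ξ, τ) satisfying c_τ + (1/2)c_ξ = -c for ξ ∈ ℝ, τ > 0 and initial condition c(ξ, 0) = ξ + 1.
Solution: Substitute c = exp(-τ)u, i.e. u = exp(τ)c.
By the product rule, c_τ = exp(-τ)(u_τ - u), c_ξ = exp(-τ)u_ξ.
Substituting into the PDE and dividing by exp(-τ): u_τ - u + (1/2)u_ξ = -u.
The lower-order terms cancel, leaving the standard advection equation u_τ + (1/2)u_ξ = 0.
Initial data for u: u(ξ,0) = c(ξ,0) = ξ + 1.
Solve for u:
  By method of characteristics (waves move right with speed 1/2):
  Along characteristics ξ - (1/2)τ = const, u is constant, so u(ξ,τ) = f(ξ - (1/2)τ) with f = u(·, 0).
Hence u(ξ,τ) = ξ - (1/2)τ + 1.
Transform back: c(ξ,τ) = exp(-τ)u(ξ,τ).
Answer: c(ξ, τ) = ξexp(-τ) - (1/2)τexp(-τ) + exp(-τ)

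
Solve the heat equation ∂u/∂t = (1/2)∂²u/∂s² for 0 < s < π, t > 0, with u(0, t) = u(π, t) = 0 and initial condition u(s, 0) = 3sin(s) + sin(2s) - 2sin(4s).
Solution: Using separation of variables u = X(s)T(t):
Eigenfunctions: sin(ns), n = 1, 2, 3, ...
General solution: u(s, t) = Σ c_n sin(ns) exp(-n² t/2)
Matching u(s,0) = 3sin(s) + sin(2s) - 2sin(4s) term by term: c_1=3, c_2=1, c_4=-2.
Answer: u(s, t) = exp(-2t)sin(2s) - 2exp(-8t)sin(4s) + 3exp(-t/2)sin(s)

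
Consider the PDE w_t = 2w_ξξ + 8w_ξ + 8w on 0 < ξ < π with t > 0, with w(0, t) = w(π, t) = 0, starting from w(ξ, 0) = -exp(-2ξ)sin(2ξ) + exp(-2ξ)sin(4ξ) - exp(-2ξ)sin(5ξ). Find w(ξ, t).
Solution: Substitute w = exp(-2ξ)u, i.e. u = exp(2ξ)w.
By the product rule, w_ξ = exp(-2ξ)(u_ξ - 2u), w_ξξ = exp(-2ξ)(u_ξξ - 4u_ξ + 4u), w_t = exp(-2ξ)u_t.
Substituting into the PDE and dividing by exp(-2ξ): u_t = 2(u_ξξ - 4u_ξ + 4u) + 8(u_ξ - 2u) + 8u.
The lower-order terms cancel, leaving the standard heat equation u_t = 2u_ξξ.
Initial data for u: u(ξ,0) = exp(2ξ)w(ξ,0) = -sin(2ξ) + sin(4ξ) - sin(5ξ). The boundary conditions carry over: u(0,t) = u(π,t) = 0.
Solve for u:
  Using separation of variables u = X(ξ)T(t):
  Eigenfunctions: sin(nξ), n = 1, 2, 3, ...
  General solution: u(ξ, t) = Σ c_n sin(nξ) exp(-2n² t)
  Matching u(ξ,0) = -sin(2ξ) + sin(4ξ) - sin(5ξ) term by term: c_2=-1, c_4=1, c_5=-1.
Hence u(ξ,t) = -exp(-8t)sin(2ξ) + exp(-32t)sin(4ξ) - exp(-50t)sin(5ξ).
Transform back: w(ξ,t) = exp(-2ξ)u(ξ,t).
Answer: w(ξ, t) = -exp(-8t)exp(-2ξ)sin(2ξ) + exp(-32t)exp(-2ξ)sin(4ξ) - exp(-50t)exp(-2ξ)sin(5ξ)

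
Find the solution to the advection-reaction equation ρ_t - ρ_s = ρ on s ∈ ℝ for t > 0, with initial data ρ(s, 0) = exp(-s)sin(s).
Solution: Substitute ρ = exp(-s)u, i.e. u = exp(s)ρ.
By the product rule, ρ_s = exp(-s)(u_s - u), ρ_t = exp(-s)u_t.
Substituting into the PDE and dividing by exp(-s): u_t - (u_s - u) = u.
The lower-order terms cancel, leaving the standard advection equation u_t - u_s = 0.
Initial data for u: u(s,0) = exp(s)ρ(s,0) = sin(s).
Solve for u:
  By method of characteristics (waves move left with speed 1):
  Along characteristics s + t = const, u is constant, so u(s,t) = f(s + t) with f = u(·, 0).
Hence u(s,t) = sin(s + t).
Transform back: ρ(s,t) = exp(-s)u(s,t).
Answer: ρ(s, t) = exp(-s)sin(s + t)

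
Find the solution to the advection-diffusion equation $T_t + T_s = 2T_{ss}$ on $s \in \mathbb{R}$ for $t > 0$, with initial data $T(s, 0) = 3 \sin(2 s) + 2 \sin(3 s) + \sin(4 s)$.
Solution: Moving frame: $\eta = s - t$, $\sigma = t$, $T = u(\eta,\sigma)$, so $T_t = u_{\sigma} - u_{\eta}$ and $T_{ss} = u_{\eta\eta}$.
Hence $T_t + T_s = u_{\sigma}$ and the PDE becomes the heat equation $u_{\sigma} = 2u_{\eta\eta}$ on $\eta \in \mathbb{R}$.
Initial data: $u(\eta,0) = T(\eta,0) = 3 \sin(2 \eta) + 2 \sin(3 \eta) + \sin(4 \eta)$. Each mode $\sin(n\eta)$ decays as $e^{-2n^2\sigma}$ on $\mathbb{R}$, so $u(\eta,\sigma) = \sum c_n e^{-2n^2\sigma} \sin(n\eta)$ with $c_2=3, c_3=2, c_4=1$: $u(\eta,\sigma) = 3 e^{-8 \sigma} \sin(2 \eta) + 2 e^{-18 \sigma} \sin(3 \eta) + e^{-32 \sigma} \sin(4 \eta)$.
Substituting back: $T(s,t) = u(s - t, t)$.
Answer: $T(s, t) = 3 e^{-8 t} \sin(2 s - 2 t) + 2 e^{-18 t} \sin(3 s - 3 t) + e^{-32 t} \sin(4 s - 4 t)$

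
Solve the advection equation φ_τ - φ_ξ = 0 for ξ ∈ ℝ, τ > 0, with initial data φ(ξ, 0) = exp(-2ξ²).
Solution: By method of characteristics (waves move left with speed 1):
Along characteristics ξ + τ = const, φ is constant, so φ(ξ,τ) = f(ξ + τ) with f = φ(·, 0).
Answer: φ(ξ, τ) = exp(-2(ξ + τ)²)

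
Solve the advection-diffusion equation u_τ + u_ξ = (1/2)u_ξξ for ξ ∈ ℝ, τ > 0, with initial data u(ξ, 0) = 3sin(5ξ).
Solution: Change to a moving frame: let η = ξ - τ, σ = τ and write u(ξ,τ) = w(η,σ).
By the chain rule u_τ = w_σ - w_η, u_ξ = w_η, u_ξξ = w_ηη.
Then u_τ + u_ξ = w_σ: the advection term cancels and the PDE becomes the heat equation w_σ = (1/2)w_ηη on η ∈ ℝ.
Initial data: w(η,0) = u(η,0) = 3sin(5η).
On η ∈ ℝ each mode satisfies (sin(nη))″ = -n² sin(nη), so exp(-n²σ/2) sin(nη) solves the heat equation; by superposition w(η,σ) = Σ c_n exp(-n²σ/2) sin(nη).
Reading off the coefficients: c_5=3, so w(η,σ) = 3exp(-25σ/2)sin(5η).
Substituting back η = ξ - τ, σ = τ: u(ξ,τ) = w(ξ - τ, τ).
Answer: u(ξ, τ) = 3exp(-25τ/2)sin(5ξ - 5τ)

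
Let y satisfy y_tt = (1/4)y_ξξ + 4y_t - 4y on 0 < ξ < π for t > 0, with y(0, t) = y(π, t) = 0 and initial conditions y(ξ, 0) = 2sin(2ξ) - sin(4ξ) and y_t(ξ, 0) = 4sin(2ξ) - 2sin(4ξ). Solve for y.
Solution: Substitute y = exp(2t)u, i.e. u = exp(-2t)y.
By the product rule, y_t = exp(2t)(u_t + 2u), y_tt = exp(2t)(u_tt + 4u_t + 4u), y_ξξ = exp(2t)u_ξξ.
Substituting into the PDE and dividing by exp(2t): u_tt + 4u_t + 4u = (1/4)u_ξξ + 4(u_t + 2u) - 4u.
The lower-order terms cancel, leaving the standard wave equation u_tt = (1/4)u_ξξ.
Initial data for u: u(ξ,0) = y(ξ,0) = 2sin(2ξ) - sin(4ξ); u_t(ξ,0) = y_t(ξ,0) - 2y(ξ,0) = 0. The boundary conditions carry over: u(0,t) = u(π,t) = 0.
Solve for u:
  Using separation of variables u = X(ξ)T(t):
  Eigenfunctions: sin(nξ), n = 1, 2, 3, ...
  General solution: u(ξ, t) = Σ [A_n cos(n t/2) + B_n sin(n t/2)] sin(nξ)
  From u(ξ,0) = 2sin(2ξ) - sin(4ξ): A_2=2, A_4=-1. From u_t(ξ,0) = 0: all B_n = 0.
Hence u(ξ,t) = 2sin(2ξ)cos(t) - sin(4ξ)cos(2t).
Transform back: y(ξ,t) = exp(2t)u(ξ,t).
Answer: y(ξ, t) = 2exp(2t)sin(2ξ)cos(t) - exp(2t)sin(4ξ)cos(2t)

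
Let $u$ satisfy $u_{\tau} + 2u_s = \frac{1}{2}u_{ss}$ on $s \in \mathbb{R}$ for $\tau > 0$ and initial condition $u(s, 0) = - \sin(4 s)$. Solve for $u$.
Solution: Change to a moving frame: let $\eta = s - 2\tau$, $\sigma = \tau$ and write $u(s,\tau) = w(\eta,\sigma)$.
By the chain rule $u_{\tau} = w_{\sigma} - 2w_{\eta}$, $u_s = w_{\eta}$, $u_{ss} = w_{\eta\eta}$.
Then $u_{\tau} + 2u_s = w_{\sigma}$: the advection term cancels and the PDE becomes the heat equation $w_{\sigma} = \frac{1}{2}w_{\eta\eta}$ on $\eta \in \mathbb{R}$.
Initial data: $w(\eta,0) = u(\eta,0) = - \sin(4 \eta)$.
On $\eta \in \mathbb{R}$ each mode satisfies $(\sin(n\eta))'' = -n^2 \sin(n\eta)$, so $e^{-n^2\sigma/2} \sin(n\eta)$ solves the heat equation; by superposition $w(\eta,\sigma) = \sum c_n e^{-n^2\sigma/2} \sin(n\eta)$.
Reading off the coefficients: $c_4=-1$, so $w(\eta,\sigma) = - e^{-8 \sigma} \sin(4 \eta)$.
Substituting back $\eta = s - 2\tau$, $\sigma = \tau$: $u(s,\tau) = w(s - 2\tau, \tau)$.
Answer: $u(s, \tau) = e^{-8 \tau} \sin(8 \tau - 4 s)$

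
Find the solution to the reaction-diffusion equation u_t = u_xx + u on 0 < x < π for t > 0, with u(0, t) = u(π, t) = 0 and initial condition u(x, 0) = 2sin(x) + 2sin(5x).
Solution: Substitute u = exp(t)w.
Then u_t = exp(t)(w_t + w), u_xx = exp(t)w_xx; substituting and dividing by exp(t), the lower-order terms cancel: w_t = w_xx (standard heat equation).
Data for w: w(x,0) = u(x,0) = 2sin(x) + 2sin(5x). The boundary conditions carry over: w(0,t) = w(π,t) = 0.
Separating variables: w = Σ c_n exp(-n²t) sin(nx). From w(x,0) = 2sin(x) + 2sin(5x): c_1=2, c_5=2.
So w(x,t) = 2exp(-t)sin(x) + 2exp(-25t)sin(5x), and u(x,t) = exp(t)w(x,t).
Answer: u(x, t) = 2sin(x) + 2exp(-24t)sin(5x)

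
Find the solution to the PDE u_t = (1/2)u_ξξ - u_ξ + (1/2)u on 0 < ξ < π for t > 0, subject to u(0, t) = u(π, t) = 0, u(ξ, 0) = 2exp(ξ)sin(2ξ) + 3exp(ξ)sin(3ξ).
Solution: Substitute u = exp(ξ)w, i.e. w = exp(-ξ)u.
By the product rule, u_ξ = exp(ξ)(w_ξ + w), u_ξξ = exp(ξ)(w_ξξ + 2w_ξ + w), u_t = exp(ξ)w_t.
Substituting into the PDE and dividing by exp(ξ): w_t = (1/2)(w_ξξ + 2w_ξ + w) - (w_ξ + w) + (1/2)w.
The lower-order terms cancel, leaving the standard heat equation w_t = (1/2)w_ξξ.
Initial data for w: w(ξ,0) = exp(-ξ)u(ξ,0) = 2sin(2ξ) + 3sin(3ξ). The boundary conditions carry over: w(0,t) = w(π,t) = 0.
Solve for w:
  Using separation of variables w = X(ξ)T(t):
  Eigenfunctions: sin(nξ), n = 1, 2, 3, ...
  General solution: w(ξ, t) = Σ c_n sin(nξ) exp(-n² t/2)
  Matching w(ξ,0) = 2sin(2ξ) + 3sin(3ξ) term by term: c_2=2, c_3=3.
Hence w(ξ,t) = 2exp(-2t)sin(2ξ) + 3exp(-9t/2)sin(3ξ).
Transform back: u(ξ,t) = exp(ξ)w(ξ,t).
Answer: u(ξ, t) = 2exp(-2t)exp(ξ)sin(2ξ) + 3exp(-9t/2)exp(ξ)sin(3ξ)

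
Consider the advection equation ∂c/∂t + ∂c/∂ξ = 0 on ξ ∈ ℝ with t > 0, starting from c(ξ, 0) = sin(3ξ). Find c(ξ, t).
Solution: By method of characteristics (waves move right with speed 1):
Along characteristics ξ - t = const, c is constant, so c(ξ,t) = f(ξ - t) with f = c(·, 0).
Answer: c(ξ, t) = -sin(3t - 3ξ)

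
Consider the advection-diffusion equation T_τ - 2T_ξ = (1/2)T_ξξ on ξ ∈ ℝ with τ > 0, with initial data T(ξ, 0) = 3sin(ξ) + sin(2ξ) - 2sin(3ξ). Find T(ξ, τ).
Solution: Change to a moving frame: let η = ξ + 2τ, σ = τ and write T(ξ,τ) = u(η,σ).
By the chain rule T_τ = u_σ + 2u_η, T_ξ = u_η, T_ξξ = u_ηη.
Then T_τ - 2T_ξ = u_σ: the advection term cancels and the PDE becomes the heat equation u_σ = (1/2)u_ηη on η ∈ ℝ.
Initial data: u(η,0) = T(η,0) = 3sin(η) + sin(2η) - 2sin(3η).
On η ∈ ℝ each mode satisfies (sin(nη))″ = -n² sin(nη), so exp(-n²σ/2) sin(nη) solves the heat equation; by superposition u(η,σ) = Σ c_n exp(-n²σ/2) sin(nη).
Reading off the coefficients: c_1=3, c_2=1, c_3=-2, so u(η,σ) = exp(-2σ)sin(2η) + 3exp(-σ/2)sin(η) - 2exp(-9σ/2)sin(3η).
Substituting back η = ξ + 2τ, σ = τ: T(ξ,τ) = u(ξ + 2τ, τ).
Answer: T(ξ, τ) = exp(-2τ)sin(2ξ + 4τ) + 3exp(-τ/2)sin(ξ + 2τ) - 2exp(-9τ/2)sin(3ξ + 6τ)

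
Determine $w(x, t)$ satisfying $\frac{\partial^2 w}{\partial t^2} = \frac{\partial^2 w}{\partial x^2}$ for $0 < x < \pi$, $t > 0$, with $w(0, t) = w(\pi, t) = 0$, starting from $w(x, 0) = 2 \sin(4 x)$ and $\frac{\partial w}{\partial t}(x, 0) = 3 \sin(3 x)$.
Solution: Using separation of variables $w = X(x)T(t)$:
Eigenfunctions: $\sin(nx)$, $n = 1, 2, 3, \ldots$
General solution: $w(x, t) = \sum [A_n \cos(n t) + B_n \sin(n t)] \sin(nx)$
From $w(x,0) = 2 \sin(4 x)$: $A_4=2$. From $w_t(x,0) = 3 \sin(3 x)$, using $w_t(x,0) = \sum \omega_n B_n \sin(nx)$ with $\omega_n = n$: $B_3 = 3/3 = 1$.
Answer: $w(x, t) = \sin(3 t) \sin(3 x) + 2 \sin(4 x) \cos(4 t)$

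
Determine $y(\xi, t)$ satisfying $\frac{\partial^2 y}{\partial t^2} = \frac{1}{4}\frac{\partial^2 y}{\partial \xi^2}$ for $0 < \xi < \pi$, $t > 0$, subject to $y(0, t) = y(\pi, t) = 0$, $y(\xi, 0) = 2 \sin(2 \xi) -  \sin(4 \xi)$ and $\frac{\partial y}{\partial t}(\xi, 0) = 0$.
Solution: Separating variables: $y = \sum [A_n \cos(\omega_n t) + B_n \sin(\omega_n t)] \sin(n\xi)$, $\omega_n = n/2$. From ICs: $A_2=2, A_4=-1$.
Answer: $y(\xi, t) = 2 \sin(2 \xi) \cos(t) -  \sin(4 \xi) \cos(2 t)$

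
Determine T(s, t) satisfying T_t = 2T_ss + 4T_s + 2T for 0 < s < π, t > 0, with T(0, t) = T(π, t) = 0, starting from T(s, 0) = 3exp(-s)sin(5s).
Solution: Substitute T = exp(-s)u.
Then T_s = exp(-s)(u_s - u), T_ss = exp(-s)(u_ss - 2u_s + u), T_t = exp(-s)u_t; substituting and dividing by exp(-s), the lower-order terms cancel: u_t = 2u_ss (standard heat equation).
Data for u: u(s,0) = exp(s)T(s,0) = 3sin(5s). The boundary conditions carry over: u(0,t) = u(π,t) = 0.
Separating variables: u = Σ c_n exp(-2n²t) sin(ns). From u(s,0) = 3sin(5s): c_5=3.
So u(s,t) = 3exp(-50t)sin(5s), and T(s,t) = exp(-s)u(s,t).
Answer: T(s, t) = 3exp(-s)exp(-50t)sin(5s)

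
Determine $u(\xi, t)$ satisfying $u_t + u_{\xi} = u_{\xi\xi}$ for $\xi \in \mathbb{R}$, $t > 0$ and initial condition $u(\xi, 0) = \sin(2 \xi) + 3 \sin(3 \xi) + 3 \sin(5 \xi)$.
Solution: Moving frame: $\eta = \xi - t$, $\sigma = t$, $u = w(\eta,\sigma)$, so $u_t = w_{\sigma} - w_{\eta}$ and $u_{\xi\xi} = w_{\eta\eta}$.
Hence $u_t + u_{\xi} = w_{\sigma}$ and the PDE becomes the heat equation $w_{\sigma} = w_{\eta\eta}$ on $\eta \in \mathbb{R}$.
Initial data: $w(\eta,0) = u(\eta,0) = \sin(2 \eta) + 3 \sin(3 \eta) + 3 \sin(5 \eta)$. Each mode $\sin(n\eta)$ decays as $e^{-n^2\sigma}$ on $\mathbb{R}$, so $w(\eta,\sigma) = \sum c_n e^{-n^2\sigma} \sin(n\eta)$ with $c_2=1, c_3=3, c_5=3$: $w(\eta,\sigma) = e^{-4 \sigma} \sin(2 \eta) + 3 e^{-9 \sigma} \sin(3 \eta) + 3 e^{-25 \sigma} \sin(5 \eta)$.
Substituting back: $u(\xi,t) = w(\xi - t, t)$.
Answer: $u(\xi, t) = e^{-4 t} \sin(2 \xi - 2 t) + 3 e^{-9 t} \sin(3 \xi - 3 t) + 3 e^{-25 t} \sin(5 \xi - 5 t)$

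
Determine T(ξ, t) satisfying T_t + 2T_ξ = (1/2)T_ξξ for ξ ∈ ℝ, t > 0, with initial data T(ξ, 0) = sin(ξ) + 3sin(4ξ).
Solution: Moving frame: η = ξ - 2t, σ = t, T = u(η,σ), so T_t = u_σ - 2u_η and T_ξξ = u_ηη.
Hence T_t + 2T_ξ = u_σ and the PDE becomes the heat equation u_σ = (1/2)u_ηη on η ∈ ℝ.
Initial data: u(η,0) = T(η,0) = sin(η) + 3sin(4η). Each mode sin(nη) decays as exp(-n²σ/2) on ℝ, so u(η,σ) = Σ c_n exp(-n²σ/2) sin(nη) with c_1=1, c_4=3: u(η,σ) = 3exp(-8σ)sin(4η) + exp(-σ/2)sin(η).
Substituting back: T(ξ,t) = u(ξ - 2t, t).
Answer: T(ξ, t) = -3exp(-8t)sin(8t - 4ξ) - exp(-t/2)sin(2t - ξ)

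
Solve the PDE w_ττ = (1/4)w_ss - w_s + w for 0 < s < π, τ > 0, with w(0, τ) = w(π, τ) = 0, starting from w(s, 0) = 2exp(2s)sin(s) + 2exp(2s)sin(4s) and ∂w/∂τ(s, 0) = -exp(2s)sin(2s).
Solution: Substitute w = exp(2s)u.
Then w_s = exp(2s)(u_s + 2u), w_ss = exp(2s)(u_ss + 4u_s + 4u), w_ττ = exp(2s)u_ττ; substituting and dividing by exp(2s), the lower-order terms cancel: u_ττ = (1/4)u_ss (standard wave equation).
Data for u: u(s,0) = exp(-2s)w(s,0) = 2sin(s) + 2sin(4s); u_τ(s,0) = exp(-2s)w_τ(s,0) = -sin(2s). The boundary conditions carry over: u(0,τ) = u(π,τ) = 0.
Separating variables: u = Σ [A_n cos(ω_n τ) + B_n sin(ω_n τ)] sin(ns), ω_n = n/2. From ICs (B_n = velocity coefficient / ω_n): A_1=2, A_4=2, B_2=-1.
So u(s,τ) = 2sin(s)cos(τ/2) - sin(2s)sin(τ) + 2sin(4s)cos(2τ), and w(s,τ) = exp(2s)u(s,τ).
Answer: w(s, τ) = 2exp(2s)sin(s)cos(τ/2) - exp(2s)sin(2s)sin(τ) + 2exp(2s)sin(4s)cos(2τ)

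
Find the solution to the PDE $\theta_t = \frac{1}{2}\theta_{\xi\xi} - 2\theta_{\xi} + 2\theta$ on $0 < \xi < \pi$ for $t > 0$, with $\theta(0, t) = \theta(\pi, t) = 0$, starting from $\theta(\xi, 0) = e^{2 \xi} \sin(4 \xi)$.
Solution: Substitute $\theta = e^{2\xi}u$, i.e. $u = e^{-2\xi}\theta$.
By the product rule, $\theta_{\xi} = e^{2\xi}(u_{\xi} + 2u)$, $\theta_{\xi\xi} = e^{2\xi}(u_{\xi\xi} + 4u_{\xi} + 4u)$, $\theta_t = e^{2\xi}u_t$.
Substituting into the PDE and dividing by $e^{2\xi}$: $u_t = \frac{1}{2}(u_{\xi\xi} + 4u_{\xi} + 4u) - 2(u_{\xi} + 2u) + 2u$.
The lower-order terms cancel, leaving the standard heat equation $u_t = \frac{1}{2}u_{\xi\xi}$.
Initial data for $u$: $u(\xi,0) = e^{-2\xi}\theta(\xi,0) = \sin(4 \xi)$. The boundary conditions carry over: $u(0,t) = u(\pi,t) = 0$.
Solve for $u$:
  Using separation of variables $u = X(\xi)G(t)$:
  Eigenfunctions: $\sin(n\xi)$, $n = 1, 2, 3, \ldots$
  General solution: $u(\xi, t) = \sum c_n \sin(n\xi) e^{-n^2 t/2}$
  Matching $u(\xi,0) = \sin(4 \xi)$ term by term: $c_4=1$.
Hence $u(\xi,t) = e^{-8 t} \sin(4 \xi)$.
Transform back: $\theta(\xi,t) = e^{2\xi}u(\xi,t)$.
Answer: $\theta(\xi, t) = e^{2 \xi} e^{-8 t} \sin(4 \xi)$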